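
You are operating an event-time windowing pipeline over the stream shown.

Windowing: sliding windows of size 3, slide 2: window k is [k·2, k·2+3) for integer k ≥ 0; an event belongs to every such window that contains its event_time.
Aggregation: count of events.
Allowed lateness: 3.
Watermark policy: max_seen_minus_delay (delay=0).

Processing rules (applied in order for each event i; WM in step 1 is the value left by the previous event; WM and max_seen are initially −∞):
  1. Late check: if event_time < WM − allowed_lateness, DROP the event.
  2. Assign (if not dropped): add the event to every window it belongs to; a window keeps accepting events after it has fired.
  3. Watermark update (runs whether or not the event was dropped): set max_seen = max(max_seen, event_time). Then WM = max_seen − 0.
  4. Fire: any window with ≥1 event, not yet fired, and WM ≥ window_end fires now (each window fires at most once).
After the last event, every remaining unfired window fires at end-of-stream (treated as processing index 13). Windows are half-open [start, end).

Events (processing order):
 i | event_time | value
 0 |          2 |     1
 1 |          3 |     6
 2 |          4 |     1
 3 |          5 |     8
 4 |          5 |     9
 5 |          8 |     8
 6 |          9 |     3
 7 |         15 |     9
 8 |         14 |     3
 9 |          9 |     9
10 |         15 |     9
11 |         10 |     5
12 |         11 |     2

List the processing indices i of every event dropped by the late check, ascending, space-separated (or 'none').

i=0 t=2 v=1: → [2,5),[0,3); WM=2
i=1 t=3 v=6: → [2,5); WM=3; [0,3) fires=1
i=2 t=4 v=1: → [4,7),[2,5); WM=4
i=3 t=5 v=8: → [4,7); WM=5; [2,5) fires=3
i=4 t=5 v=9: → [4,7); WM=5
i=5 t=8 v=8: → [8,11),[6,9); WM=8; [4,7) fires=3
i=6 t=9 v=3: → [8,11); WM=9; [6,9) fires=1
i=7 t=15 v=9: → [14,17); WM=15; [8,11) fires=2
i=8 t=14 v=3: → [14,17),[12,15); WM=15; [12,15) fires=1
i=9 t=9 v=9: DROP (t<15-3); WM=15
i=10 t=15 v=9: → [14,17); WM=15
i=11 t=10 v=5: DROP (t<15-3); WM=15
i=12 t=11 v=2: DROP (t<15-3); WM=15

9 11 12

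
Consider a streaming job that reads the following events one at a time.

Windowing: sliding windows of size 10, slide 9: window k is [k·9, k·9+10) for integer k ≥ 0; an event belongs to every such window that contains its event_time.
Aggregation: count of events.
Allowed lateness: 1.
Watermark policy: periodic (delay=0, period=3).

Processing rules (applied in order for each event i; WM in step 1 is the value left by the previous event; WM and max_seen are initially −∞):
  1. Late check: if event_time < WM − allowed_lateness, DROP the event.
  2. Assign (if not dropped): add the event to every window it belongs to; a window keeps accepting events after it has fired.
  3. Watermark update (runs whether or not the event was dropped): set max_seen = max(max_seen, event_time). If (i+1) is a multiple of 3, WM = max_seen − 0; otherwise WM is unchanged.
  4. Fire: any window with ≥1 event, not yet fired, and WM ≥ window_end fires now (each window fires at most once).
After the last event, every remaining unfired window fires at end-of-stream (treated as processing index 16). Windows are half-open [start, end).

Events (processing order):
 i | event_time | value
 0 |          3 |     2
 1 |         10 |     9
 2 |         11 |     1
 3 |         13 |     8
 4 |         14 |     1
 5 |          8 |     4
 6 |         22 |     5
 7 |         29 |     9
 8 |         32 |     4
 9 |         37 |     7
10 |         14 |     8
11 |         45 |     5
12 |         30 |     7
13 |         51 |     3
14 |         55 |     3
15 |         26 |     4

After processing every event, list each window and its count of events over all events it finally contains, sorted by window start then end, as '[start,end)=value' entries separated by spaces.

i=0 t=3 v=2: → [0,10); WM=−∞
i=1 t=10 v=9: → [9,19); WM=−∞
i=2 t=11 v=1: → [9,19); WM=11; [0,10) fires=1
i=3 t=13 v=8: → [9,19); WM=11
i=4 t=14 v=1: → [9,19); WM=11
i=5 t=8 v=4: DROP (t<11-1); WM=14
i=6 t=22 v=5: → [18,28); WM=14
i=7 t=29 v=9: → [27,37); WM=14
i=8 t=32 v=4: → [27,37); WM=32; [9,19) fires=4 [18,28) fires=1
i=9 t=37 v=7: → [36,46); WM=32
i=10 t=14 v=8: DROP (t<32-1); WM=32
i=11 t=45 v=5: → [45,55),[36,46); WM=45; [27,37) fires=2
i=12 t=30 v=7: DROP (t<45-1); WM=45
i=13 t=51 v=3: → [45,55); WM=45
i=14 t=55 v=3: → [54,64); WM=55; [36,46) fires=2 [45,55) fires=2
i=15 t=26 v=4: DROP (t<55-1); WM=55

[0,10)=1 [9,19)=4 [18,28)=1 [27,37)=2 [36,46)=2 [45,55)=2 [54,64)=1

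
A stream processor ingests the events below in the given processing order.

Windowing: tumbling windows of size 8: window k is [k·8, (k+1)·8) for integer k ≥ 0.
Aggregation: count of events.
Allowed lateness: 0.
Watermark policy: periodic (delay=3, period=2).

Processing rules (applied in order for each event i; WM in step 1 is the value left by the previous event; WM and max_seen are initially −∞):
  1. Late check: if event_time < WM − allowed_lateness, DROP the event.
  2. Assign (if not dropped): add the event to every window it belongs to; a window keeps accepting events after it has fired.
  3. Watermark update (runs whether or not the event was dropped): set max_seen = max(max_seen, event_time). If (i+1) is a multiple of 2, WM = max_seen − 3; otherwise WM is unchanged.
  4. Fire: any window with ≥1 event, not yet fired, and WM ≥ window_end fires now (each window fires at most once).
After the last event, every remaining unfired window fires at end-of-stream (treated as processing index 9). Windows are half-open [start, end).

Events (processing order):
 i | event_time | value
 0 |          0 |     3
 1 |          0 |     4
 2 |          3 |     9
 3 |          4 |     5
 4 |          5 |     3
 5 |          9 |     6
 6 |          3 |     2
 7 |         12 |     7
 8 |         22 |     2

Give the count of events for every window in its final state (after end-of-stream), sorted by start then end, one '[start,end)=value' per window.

i=0 t=0 v=3: → [0,8); WM=−∞
i=1 t=0 v=4: → [0,8); WM=-3
i=2 t=3 v=9: → [0,8); WM=-3
i=3 t=4 v=5: → [0,8); WM=1
i=4 t=5 v=3: → [0,8); WM=1
i=5 t=9 v=6: → [8,16); WM=6
i=6 t=3 v=2: DROP (t<6-0); WM=6
i=7 t=12 v=7: → [8,16); WM=9; [0,8) fires=5
i=8 t=22 v=2: → [16,24); WM=9

[0,8)=5 [8,16)=2 [16,24)=1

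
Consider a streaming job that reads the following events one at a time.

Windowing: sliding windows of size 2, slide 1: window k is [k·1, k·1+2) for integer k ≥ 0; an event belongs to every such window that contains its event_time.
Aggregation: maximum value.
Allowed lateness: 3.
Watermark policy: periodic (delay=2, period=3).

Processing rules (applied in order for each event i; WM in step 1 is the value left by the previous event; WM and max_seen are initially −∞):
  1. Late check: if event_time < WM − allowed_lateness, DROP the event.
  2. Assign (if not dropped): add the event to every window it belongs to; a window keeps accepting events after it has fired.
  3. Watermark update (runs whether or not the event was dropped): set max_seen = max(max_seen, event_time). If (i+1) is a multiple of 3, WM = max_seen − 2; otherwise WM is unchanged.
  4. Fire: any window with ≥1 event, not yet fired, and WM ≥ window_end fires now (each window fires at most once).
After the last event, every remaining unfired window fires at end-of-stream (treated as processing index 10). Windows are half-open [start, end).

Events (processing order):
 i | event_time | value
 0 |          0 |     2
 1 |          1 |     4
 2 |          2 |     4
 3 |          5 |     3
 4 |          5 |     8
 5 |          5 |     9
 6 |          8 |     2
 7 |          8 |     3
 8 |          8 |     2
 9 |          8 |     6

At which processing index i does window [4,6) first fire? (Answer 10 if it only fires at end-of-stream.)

8

i=0 t=0 v=2: → [0,2); WM=−∞
i=1 t=1 v=4: → [1,3),[0,2); WM=−∞
i=2 t=2 v=4: → [2,4),[1,3); WM=0
i=3 t=5 v=3: → [5,7),[4,6); WM=0
i=4 t=5 v=8: → [5,7),[4,6); WM=0
i=5 t=5 v=9: → [5,7),[4,6); WM=3; [0,2) fires=4 [1,3) fires=4
i=6 t=8 v=2: → [8,10),[7,9); WM=3
i=7 t=8 v=3: → [8,10),[7,9); WM=3
i=8 t=8 v=2: → [8,10),[7,9); WM=6; [2,4) fires=4 [4,6) fires=9
i=9 t=8 v=6: → [8,10),[7,9); WM=6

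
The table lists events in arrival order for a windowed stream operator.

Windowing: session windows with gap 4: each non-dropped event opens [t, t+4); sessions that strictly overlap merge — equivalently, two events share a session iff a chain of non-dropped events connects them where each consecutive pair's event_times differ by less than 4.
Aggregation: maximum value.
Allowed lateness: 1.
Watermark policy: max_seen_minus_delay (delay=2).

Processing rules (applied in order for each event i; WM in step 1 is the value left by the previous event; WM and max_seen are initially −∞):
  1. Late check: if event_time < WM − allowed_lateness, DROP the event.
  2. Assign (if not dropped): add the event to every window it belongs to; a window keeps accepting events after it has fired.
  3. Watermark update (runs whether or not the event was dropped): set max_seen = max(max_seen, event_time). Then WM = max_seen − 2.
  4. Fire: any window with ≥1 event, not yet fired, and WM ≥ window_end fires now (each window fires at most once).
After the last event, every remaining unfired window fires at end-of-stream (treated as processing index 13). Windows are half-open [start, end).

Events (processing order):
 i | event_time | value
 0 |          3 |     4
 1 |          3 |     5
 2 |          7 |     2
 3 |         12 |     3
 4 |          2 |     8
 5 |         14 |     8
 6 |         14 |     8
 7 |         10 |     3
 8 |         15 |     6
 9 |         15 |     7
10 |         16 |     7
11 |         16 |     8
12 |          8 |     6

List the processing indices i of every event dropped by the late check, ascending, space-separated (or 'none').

4 7 12

i=0 t=3 v=4: → [3,7); WM=1
i=1 t=3 v=5: → [3,7); WM=1
i=2 t=7 v=2: → [7,11); WM=5
i=3 t=12 v=3: → [12,16); WM=10
i=4 t=2 v=8: DROP (t<10-1); WM=10
i=5 t=14 v=8: → [12,18); WM=12
i=6 t=14 v=8: → [12,18); WM=12
i=7 t=10 v=3: DROP (t<12-1); WM=12
i=8 t=15 v=6: → [12,19); WM=13
i=9 t=15 v=7: → [12,19); WM=13
i=10 t=16 v=7: → [12,20); WM=14
i=11 t=16 v=8: → [12,20); WM=14
i=12 t=8 v=6: DROP (t<14-1); WM=14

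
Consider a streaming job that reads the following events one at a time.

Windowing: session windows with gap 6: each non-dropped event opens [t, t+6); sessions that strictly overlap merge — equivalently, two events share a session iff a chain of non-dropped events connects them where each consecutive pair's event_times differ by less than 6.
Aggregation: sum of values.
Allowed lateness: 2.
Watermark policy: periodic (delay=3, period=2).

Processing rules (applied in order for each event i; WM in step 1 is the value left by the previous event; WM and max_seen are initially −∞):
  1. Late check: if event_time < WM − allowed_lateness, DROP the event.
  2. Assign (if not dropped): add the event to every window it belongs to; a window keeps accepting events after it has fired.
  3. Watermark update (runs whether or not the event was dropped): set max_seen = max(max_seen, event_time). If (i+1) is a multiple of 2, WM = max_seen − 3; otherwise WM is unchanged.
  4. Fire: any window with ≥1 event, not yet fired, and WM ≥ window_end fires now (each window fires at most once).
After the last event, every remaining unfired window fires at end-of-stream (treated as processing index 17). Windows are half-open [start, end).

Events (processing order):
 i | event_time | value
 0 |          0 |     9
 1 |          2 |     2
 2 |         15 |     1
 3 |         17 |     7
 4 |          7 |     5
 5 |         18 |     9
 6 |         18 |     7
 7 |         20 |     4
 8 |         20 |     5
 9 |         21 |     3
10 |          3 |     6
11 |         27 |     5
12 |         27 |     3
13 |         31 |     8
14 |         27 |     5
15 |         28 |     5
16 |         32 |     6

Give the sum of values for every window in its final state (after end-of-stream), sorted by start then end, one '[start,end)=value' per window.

[0,8)=11 [15,27)=36 [27,38)=32

i=0 t=0 v=9: → [0,6); WM=−∞
i=1 t=2 v=2: → [0,8); WM=-1
i=2 t=15 v=1: → [15,21); WM=-1
i=3 t=17 v=7: → [15,23); WM=14
i=4 t=7 v=5: DROP (t<14-2); WM=14
i=5 t=18 v=9: → [15,24); WM=15
i=6 t=18 v=7: → [15,24); WM=15
i=7 t=20 v=4: → [15,26); WM=17
i=8 t=20 v=5: → [15,26); WM=17
i=9 t=21 v=3: → [15,27); WM=18
i=10 t=3 v=6: DROP (t<18-2); WM=18
i=11 t=27 v=5: → [27,33); WM=24
i=12 t=27 v=3: → [27,33); WM=24
i=13 t=31 v=8: → [27,37); WM=28
i=14 t=27 v=5: → [27,37); WM=28
i=15 t=28 v=5: → [27,37); WM=28
i=16 t=32 v=6: → [27,38); WM=28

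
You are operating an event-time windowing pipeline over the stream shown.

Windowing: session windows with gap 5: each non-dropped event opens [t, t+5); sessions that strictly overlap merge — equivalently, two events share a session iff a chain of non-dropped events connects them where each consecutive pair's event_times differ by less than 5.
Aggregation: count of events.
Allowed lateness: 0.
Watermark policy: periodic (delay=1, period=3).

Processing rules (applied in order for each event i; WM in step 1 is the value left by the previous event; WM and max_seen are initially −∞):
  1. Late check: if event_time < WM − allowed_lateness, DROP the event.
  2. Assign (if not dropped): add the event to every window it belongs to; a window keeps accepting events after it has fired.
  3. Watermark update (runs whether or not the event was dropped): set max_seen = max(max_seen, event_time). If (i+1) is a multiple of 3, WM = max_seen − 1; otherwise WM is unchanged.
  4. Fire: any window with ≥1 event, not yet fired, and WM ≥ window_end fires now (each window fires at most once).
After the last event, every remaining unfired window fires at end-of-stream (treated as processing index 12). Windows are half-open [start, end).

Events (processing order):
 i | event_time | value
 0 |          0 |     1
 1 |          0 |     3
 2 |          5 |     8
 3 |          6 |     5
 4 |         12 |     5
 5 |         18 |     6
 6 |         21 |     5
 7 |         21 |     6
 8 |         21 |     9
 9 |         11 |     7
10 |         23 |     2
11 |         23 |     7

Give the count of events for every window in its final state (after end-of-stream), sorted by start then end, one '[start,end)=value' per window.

i=0 t=0 v=1: → [0,5); WM=−∞
i=1 t=0 v=3: → [0,5); WM=−∞
i=2 t=5 v=8: → [5,10); WM=4
i=3 t=6 v=5: → [5,11); WM=4
i=4 t=12 v=5: → [12,17); WM=4
i=5 t=18 v=6: → [18,23); WM=17
i=6 t=21 v=5: → [18,26); WM=17
i=7 t=21 v=6: → [18,26); WM=17
i=8 t=21 v=9: → [18,26); WM=20
i=9 t=11 v=7: DROP (t<20-0); WM=20
i=10 t=23 v=2: → [18,28); WM=20
i=11 t=23 v=7: → [18,28); WM=22

[0,5)=2 [5,11)=2 [12,17)=1 [18,28)=6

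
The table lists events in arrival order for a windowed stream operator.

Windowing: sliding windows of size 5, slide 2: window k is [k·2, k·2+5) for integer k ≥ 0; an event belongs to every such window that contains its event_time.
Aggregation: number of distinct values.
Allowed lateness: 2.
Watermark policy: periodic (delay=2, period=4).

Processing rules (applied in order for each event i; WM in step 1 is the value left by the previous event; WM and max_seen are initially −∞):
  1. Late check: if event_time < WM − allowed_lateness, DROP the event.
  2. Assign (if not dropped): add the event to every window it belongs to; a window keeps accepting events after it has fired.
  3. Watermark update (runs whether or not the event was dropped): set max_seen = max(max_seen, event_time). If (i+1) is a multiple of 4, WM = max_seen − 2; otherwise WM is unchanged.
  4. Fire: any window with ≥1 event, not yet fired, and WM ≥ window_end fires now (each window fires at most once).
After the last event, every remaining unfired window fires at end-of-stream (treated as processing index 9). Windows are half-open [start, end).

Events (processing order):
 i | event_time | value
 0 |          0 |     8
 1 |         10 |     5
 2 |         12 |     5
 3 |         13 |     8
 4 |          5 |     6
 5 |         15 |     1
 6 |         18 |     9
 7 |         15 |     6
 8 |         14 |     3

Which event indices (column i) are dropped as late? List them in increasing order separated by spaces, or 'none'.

i=0 t=0 v=8: → [0,5); WM=−∞
i=1 t=10 v=5: → [10,15),[8,13),[6,11); WM=−∞
i=2 t=12 v=5: → [12,17),[10,15),[8,13); WM=−∞
i=3 t=13 v=8: → [12,17),[10,15); WM=11; [0,5) fires=1 [6,11) fires=1
i=4 t=5 v=6: DROP (t<11-2); WM=11
i=5 t=15 v=1: → [14,19),[12,17); WM=11
i=6 t=18 v=9: → [18,23),[16,21),[14,19); WM=11
i=7 t=15 v=6: → [14,19),[12,17); WM=16; [8,13) fires=1 [10,15) fires=2
i=8 t=14 v=3: → [14,19),[12,17),[10,15); WM=16

4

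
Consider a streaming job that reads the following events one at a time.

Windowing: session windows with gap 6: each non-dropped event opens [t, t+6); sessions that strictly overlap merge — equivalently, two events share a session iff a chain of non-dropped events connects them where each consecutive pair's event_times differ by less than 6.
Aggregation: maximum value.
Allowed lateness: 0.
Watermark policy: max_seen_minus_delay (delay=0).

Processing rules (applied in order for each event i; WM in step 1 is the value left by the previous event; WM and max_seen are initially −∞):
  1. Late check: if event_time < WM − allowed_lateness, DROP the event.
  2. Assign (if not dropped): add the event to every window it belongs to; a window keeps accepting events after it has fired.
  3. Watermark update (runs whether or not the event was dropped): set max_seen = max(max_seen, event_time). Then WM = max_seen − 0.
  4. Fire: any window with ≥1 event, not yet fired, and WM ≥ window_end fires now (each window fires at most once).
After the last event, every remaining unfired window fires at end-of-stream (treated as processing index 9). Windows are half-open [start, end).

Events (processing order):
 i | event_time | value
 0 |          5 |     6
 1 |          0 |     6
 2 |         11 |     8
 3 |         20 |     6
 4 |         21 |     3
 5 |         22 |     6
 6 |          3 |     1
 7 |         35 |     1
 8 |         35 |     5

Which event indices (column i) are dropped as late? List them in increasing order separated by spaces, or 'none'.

i=0 t=5 v=6: → [5,11); WM=5
i=1 t=0 v=6: DROP (t<5-0); WM=5
i=2 t=11 v=8: → [11,17); WM=11
i=3 t=20 v=6: → [20,26); WM=20
i=4 t=21 v=3: → [20,27); WM=21
i=5 t=22 v=6: → [20,28); WM=22
i=6 t=3 v=1: DROP (t<22-0); WM=22
i=7 t=35 v=1: → [35,41); WM=35
i=8 t=35 v=5: → [35,41); WM=35

1 6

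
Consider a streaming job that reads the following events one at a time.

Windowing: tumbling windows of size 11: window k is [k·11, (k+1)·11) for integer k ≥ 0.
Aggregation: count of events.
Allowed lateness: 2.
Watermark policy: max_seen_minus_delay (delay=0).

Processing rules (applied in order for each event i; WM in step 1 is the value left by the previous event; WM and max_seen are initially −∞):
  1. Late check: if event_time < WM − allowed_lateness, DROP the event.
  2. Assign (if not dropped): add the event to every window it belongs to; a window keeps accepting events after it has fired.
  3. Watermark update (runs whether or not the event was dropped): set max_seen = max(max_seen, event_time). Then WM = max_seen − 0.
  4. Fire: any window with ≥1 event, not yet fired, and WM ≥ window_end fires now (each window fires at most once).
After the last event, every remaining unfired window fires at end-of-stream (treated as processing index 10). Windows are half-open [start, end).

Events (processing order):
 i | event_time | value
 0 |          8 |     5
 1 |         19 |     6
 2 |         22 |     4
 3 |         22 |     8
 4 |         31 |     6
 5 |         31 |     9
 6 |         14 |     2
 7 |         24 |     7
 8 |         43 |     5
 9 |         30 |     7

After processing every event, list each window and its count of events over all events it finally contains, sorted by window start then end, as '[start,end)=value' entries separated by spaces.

[0,11)=1 [11,22)=1 [22,33)=4 [33,44)=1

i=0 t=8 v=5: → [0,11); WM=8
i=1 t=19 v=6: → [11,22); WM=19; [0,11) fires=1
i=2 t=22 v=4: → [22,33); WM=22; [11,22) fires=1
i=3 t=22 v=8: → [22,33); WM=22
i=4 t=31 v=6: → [22,33); WM=31
i=5 t=31 v=9: → [22,33); WM=31
i=6 t=14 v=2: DROP (t<31-2); WM=31
i=7 t=24 v=7: DROP (t<31-2); WM=31
i=8 t=43 v=5: → [33,44); WM=43; [22,33) fires=4
i=9 t=30 v=7: DROP (t<43-2); WM=43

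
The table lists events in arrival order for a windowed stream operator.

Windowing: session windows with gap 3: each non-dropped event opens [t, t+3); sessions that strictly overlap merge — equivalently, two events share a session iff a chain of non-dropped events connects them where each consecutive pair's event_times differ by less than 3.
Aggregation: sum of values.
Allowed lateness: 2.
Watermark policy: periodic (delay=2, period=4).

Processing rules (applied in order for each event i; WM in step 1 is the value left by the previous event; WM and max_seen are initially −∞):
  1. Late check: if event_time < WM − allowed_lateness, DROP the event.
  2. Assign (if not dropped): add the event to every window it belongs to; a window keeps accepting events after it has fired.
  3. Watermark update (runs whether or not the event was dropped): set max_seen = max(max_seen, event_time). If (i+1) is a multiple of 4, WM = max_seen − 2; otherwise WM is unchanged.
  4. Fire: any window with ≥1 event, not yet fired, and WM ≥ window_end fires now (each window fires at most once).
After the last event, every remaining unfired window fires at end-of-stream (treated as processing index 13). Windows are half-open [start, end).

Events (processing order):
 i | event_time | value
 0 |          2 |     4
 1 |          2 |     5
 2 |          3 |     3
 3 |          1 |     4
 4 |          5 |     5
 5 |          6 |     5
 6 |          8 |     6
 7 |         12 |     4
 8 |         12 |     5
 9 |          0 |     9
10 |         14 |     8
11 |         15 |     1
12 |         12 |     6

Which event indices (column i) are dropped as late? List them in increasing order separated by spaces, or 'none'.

9

i=0 t=2 v=4: → [2,5); WM=−∞
i=1 t=2 v=5: → [2,5); WM=−∞
i=2 t=3 v=3: → [2,6); WM=−∞
i=3 t=1 v=4: → [1,6); WM=1
i=4 t=5 v=5: → [1,8); WM=1
i=5 t=6 v=5: → [1,9); WM=1
i=6 t=8 v=6: → [1,11); WM=1
i=7 t=12 v=4: → [12,15); WM=10
i=8 t=12 v=5: → [12,15); WM=10
i=9 t=0 v=9: DROP (t<10-2); WM=10
i=10 t=14 v=8: → [12,17); WM=10
i=11 t=15 v=1: → [12,18); WM=13
i=12 t=12 v=6: → [12,18); WM=13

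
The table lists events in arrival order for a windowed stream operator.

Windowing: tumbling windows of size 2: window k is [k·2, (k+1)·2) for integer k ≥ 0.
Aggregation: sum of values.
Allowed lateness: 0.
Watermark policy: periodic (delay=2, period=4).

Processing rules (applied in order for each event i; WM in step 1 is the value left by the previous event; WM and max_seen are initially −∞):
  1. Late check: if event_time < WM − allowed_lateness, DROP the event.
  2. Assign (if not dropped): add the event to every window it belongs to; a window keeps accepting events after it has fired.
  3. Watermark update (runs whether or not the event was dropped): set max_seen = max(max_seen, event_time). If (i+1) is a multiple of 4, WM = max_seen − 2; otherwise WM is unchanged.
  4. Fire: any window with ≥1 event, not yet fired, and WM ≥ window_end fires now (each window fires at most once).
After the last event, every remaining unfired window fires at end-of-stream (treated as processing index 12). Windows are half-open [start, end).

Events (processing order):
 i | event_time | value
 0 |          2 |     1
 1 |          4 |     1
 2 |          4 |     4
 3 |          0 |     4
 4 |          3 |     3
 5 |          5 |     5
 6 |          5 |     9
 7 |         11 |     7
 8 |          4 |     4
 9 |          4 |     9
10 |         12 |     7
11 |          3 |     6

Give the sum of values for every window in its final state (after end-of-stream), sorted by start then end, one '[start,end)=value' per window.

i=0 t=2 v=1: → [2,4); WM=−∞
i=1 t=4 v=1: → [4,6); WM=−∞
i=2 t=4 v=4: → [4,6); WM=−∞
i=3 t=0 v=4: → [0,2); WM=2; [0,2) fires=4
i=4 t=3 v=3: → [2,4); WM=2
i=5 t=5 v=5: → [4,6); WM=2
i=6 t=5 v=9: → [4,6); WM=2
i=7 t=11 v=7: → [10,12); WM=9; [2,4) fires=4 [4,6) fires=19
i=8 t=4 v=4: DROP (t<9-0); WM=9
i=9 t=4 v=9: DROP (t<9-0); WM=9
i=10 t=12 v=7: → [12,14); WM=9
i=11 t=3 v=6: DROP (t<9-0); WM=10

[0,2)=4 [2,4)=4 [4,6)=19 [10,12)=7 [12,14)=7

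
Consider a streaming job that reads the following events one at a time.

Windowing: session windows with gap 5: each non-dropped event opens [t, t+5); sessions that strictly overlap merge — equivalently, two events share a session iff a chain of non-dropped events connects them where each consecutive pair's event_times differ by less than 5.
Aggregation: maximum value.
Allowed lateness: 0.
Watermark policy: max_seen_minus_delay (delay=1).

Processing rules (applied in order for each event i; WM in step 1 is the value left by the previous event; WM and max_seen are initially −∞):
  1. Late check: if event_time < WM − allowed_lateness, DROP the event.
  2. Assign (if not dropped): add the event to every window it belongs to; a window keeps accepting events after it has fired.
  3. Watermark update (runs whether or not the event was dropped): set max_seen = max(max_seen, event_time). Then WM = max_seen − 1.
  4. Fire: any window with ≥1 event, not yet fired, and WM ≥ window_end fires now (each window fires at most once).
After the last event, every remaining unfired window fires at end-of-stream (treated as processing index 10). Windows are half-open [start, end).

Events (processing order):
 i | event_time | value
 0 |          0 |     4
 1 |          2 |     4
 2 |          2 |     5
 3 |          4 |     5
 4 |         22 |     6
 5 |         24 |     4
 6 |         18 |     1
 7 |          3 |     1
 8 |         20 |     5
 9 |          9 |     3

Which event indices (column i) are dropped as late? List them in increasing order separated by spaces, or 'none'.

6 7 8 9

i=0 t=0 v=4: → [0,5); WM=-1
i=1 t=2 v=4: → [0,7); WM=1
i=2 t=2 v=5: → [0,7); WM=1
i=3 t=4 v=5: → [0,9); WM=3
i=4 t=22 v=6: → [22,27); WM=21
i=5 t=24 v=4: → [22,29); WM=23
i=6 t=18 v=1: DROP (t<23-0); WM=23
i=7 t=3 v=1: DROP (t<23-0); WM=23
i=8 t=20 v=5: DROP (t<23-0); WM=23
i=9 t=9 v=3: DROP (t<23-0); WM=23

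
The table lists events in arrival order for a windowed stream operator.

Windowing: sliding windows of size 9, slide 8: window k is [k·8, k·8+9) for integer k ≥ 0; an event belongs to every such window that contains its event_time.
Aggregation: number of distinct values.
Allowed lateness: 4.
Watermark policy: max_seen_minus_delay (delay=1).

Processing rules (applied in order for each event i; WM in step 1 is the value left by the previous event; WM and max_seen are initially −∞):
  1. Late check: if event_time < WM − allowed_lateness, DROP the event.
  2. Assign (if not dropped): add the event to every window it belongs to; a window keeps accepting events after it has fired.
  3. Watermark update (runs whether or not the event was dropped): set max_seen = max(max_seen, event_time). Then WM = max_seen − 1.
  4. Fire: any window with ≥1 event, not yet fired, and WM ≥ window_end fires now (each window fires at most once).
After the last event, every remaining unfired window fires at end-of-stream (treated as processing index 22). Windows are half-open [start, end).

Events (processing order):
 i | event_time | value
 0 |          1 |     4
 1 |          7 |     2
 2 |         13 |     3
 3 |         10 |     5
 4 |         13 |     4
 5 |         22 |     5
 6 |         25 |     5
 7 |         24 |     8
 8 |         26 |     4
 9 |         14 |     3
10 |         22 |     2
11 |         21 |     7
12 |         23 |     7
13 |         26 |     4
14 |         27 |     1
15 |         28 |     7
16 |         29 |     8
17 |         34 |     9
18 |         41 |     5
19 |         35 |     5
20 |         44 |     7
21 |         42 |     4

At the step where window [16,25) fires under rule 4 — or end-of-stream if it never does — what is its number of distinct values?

2

i=0 t=1 v=4: → [0,9); WM=0
i=1 t=7 v=2: → [0,9); WM=6
i=2 t=13 v=3: → [8,17); WM=12; [0,9) fires=2
i=3 t=10 v=5: → [8,17); WM=12
i=4 t=13 v=4: → [8,17); WM=12
i=5 t=22 v=5: → [16,25); WM=21; [8,17) fires=3
i=6 t=25 v=5: → [24,33); WM=24
i=7 t=24 v=8: → [24,33),[16,25); WM=24
i=8 t=26 v=4: → [24,33); WM=25; [16,25) fires=2
i=9 t=14 v=3: DROP (t<25-4); WM=25
i=10 t=22 v=2: → [16,25); WM=25
i=11 t=21 v=7: → [16,25); WM=25
i=12 t=23 v=7: → [16,25); WM=25
i=13 t=26 v=4: → [24,33); WM=25
i=14 t=27 v=1: → [24,33); WM=26
i=15 t=28 v=7: → [24,33); WM=27
i=16 t=29 v=8: → [24,33); WM=28
i=17 t=34 v=9: → [32,41); WM=33; [24,33) fires=5
i=18 t=41 v=5: → [40,49); WM=40
i=19 t=35 v=5: DROP (t<40-4); WM=40
i=20 t=44 v=7: → [40,49); WM=43; [32,41) fires=1
i=21 t=42 v=4: → [40,49); WM=43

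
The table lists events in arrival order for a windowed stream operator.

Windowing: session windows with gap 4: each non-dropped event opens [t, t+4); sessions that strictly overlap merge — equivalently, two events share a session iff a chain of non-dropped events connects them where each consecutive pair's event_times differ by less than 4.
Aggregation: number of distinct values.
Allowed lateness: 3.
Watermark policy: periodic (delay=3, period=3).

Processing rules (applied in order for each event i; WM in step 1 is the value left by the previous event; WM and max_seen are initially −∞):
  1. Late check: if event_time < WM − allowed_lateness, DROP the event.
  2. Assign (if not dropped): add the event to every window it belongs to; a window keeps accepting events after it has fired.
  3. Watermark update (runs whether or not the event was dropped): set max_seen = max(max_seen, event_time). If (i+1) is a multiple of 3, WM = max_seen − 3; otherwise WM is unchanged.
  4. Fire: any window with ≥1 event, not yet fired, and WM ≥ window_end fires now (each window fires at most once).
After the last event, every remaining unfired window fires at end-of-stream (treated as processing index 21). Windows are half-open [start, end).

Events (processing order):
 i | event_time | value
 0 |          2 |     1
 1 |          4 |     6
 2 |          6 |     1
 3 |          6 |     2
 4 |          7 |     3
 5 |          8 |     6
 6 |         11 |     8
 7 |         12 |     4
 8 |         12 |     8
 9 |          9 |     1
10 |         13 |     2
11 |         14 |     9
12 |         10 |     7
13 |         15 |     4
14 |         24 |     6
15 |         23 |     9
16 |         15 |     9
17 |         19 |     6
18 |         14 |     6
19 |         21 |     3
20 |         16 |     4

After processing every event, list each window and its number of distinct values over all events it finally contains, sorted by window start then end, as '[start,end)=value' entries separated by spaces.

[2,19)=8 [19,28)=3

i=0 t=2 v=1: → [2,6); WM=−∞
i=1 t=4 v=6: → [2,8); WM=−∞
i=2 t=6 v=1: → [2,10); WM=3
i=3 t=6 v=2: → [2,10); WM=3
i=4 t=7 v=3: → [2,11); WM=3
i=5 t=8 v=6: → [2,12); WM=5
i=6 t=11 v=8: → [2,15); WM=5
i=7 t=12 v=4: → [2,16); WM=5
i=8 t=12 v=8: → [2,16); WM=9
i=9 t=9 v=1: → [2,16); WM=9
i=10 t=13 v=2: → [2,17); WM=9
i=11 t=14 v=9: → [2,18); WM=11
i=12 t=10 v=7: → [2,18); WM=11
i=13 t=15 v=4: → [2,19); WM=11
i=14 t=24 v=6: → [24,28); WM=21
i=15 t=23 v=9: → [23,28); WM=21
i=16 t=15 v=9: DROP (t<21-3); WM=21
i=17 t=19 v=6: → [19,23); WM=21
i=18 t=14 v=6: DROP (t<21-3); WM=21
i=19 t=21 v=3: → [19,28); WM=21
i=20 t=16 v=4: DROP (t<21-3); WM=21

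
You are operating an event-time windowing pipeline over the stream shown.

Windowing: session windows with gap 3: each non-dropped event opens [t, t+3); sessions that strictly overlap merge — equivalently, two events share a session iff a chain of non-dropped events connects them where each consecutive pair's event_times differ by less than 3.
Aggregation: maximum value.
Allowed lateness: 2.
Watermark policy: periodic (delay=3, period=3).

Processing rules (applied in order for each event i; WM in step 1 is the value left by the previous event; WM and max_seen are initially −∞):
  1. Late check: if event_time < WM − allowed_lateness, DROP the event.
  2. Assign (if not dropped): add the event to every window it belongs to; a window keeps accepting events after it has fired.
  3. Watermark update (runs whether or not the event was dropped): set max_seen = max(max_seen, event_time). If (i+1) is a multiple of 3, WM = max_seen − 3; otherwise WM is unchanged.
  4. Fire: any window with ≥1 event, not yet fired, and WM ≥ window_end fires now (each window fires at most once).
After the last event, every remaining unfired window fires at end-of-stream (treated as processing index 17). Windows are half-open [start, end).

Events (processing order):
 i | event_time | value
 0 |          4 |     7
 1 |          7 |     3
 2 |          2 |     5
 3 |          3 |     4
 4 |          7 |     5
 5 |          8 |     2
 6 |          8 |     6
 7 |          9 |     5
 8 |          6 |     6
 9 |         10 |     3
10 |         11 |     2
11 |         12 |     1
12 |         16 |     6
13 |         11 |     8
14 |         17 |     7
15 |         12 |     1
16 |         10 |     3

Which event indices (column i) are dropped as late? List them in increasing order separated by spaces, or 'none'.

16

i=0 t=4 v=7: → [4,7); WM=−∞
i=1 t=7 v=3: → [7,10); WM=−∞
i=2 t=2 v=5: → [2,7); WM=4
i=3 t=3 v=4: → [2,7); WM=4
i=4 t=7 v=5: → [7,10); WM=4
i=5 t=8 v=2: → [7,11); WM=5
i=6 t=8 v=6: → [7,11); WM=5
i=7 t=9 v=5: → [7,12); WM=5
i=8 t=6 v=6: → [2,12); WM=6
i=9 t=10 v=3: → [2,13); WM=6
i=10 t=11 v=2: → [2,14); WM=6
i=11 t=12 v=1: → [2,15); WM=9
i=12 t=16 v=6: → [16,19); WM=9
i=13 t=11 v=8: → [2,15); WM=9
i=14 t=17 v=7: → [16,20); WM=14
i=15 t=12 v=1: → [2,15); WM=14
i=16 t=10 v=3: DROP (t<14-2); WM=14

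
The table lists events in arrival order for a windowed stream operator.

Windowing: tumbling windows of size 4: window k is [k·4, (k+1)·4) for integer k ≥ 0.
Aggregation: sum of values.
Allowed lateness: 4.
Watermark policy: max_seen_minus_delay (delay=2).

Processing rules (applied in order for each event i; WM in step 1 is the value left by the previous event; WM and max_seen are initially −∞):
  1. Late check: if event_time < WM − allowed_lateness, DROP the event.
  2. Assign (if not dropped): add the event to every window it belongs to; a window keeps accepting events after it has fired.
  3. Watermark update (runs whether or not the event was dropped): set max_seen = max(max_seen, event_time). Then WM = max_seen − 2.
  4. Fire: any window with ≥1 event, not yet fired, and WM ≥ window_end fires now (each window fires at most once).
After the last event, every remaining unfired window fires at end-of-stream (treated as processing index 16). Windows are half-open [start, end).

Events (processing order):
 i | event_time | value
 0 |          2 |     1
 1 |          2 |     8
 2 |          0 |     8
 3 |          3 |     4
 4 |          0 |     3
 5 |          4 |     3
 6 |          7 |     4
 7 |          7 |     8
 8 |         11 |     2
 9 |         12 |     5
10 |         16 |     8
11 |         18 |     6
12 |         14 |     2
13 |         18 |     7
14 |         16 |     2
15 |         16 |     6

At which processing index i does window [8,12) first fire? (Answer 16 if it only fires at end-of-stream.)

i=0 t=2 v=1: → [0,4); WM=0
i=1 t=2 v=8: → [0,4); WM=0
i=2 t=0 v=8: → [0,4); WM=0
i=3 t=3 v=4: → [0,4); WM=1
i=4 t=0 v=3: → [0,4); WM=1
i=5 t=4 v=3: → [4,8); WM=2
i=6 t=7 v=4: → [4,8); WM=5; [0,4) fires=24
i=7 t=7 v=8: → [4,8); WM=5
i=8 t=11 v=2: → [8,12); WM=9; [4,8) fires=15
i=9 t=12 v=5: → [12,16); WM=10
i=10 t=16 v=8: → [16,20); WM=14; [8,12) fires=2
i=11 t=18 v=6: → [16,20); WM=16; [12,16) fires=5
i=12 t=14 v=2: → [12,16); WM=16
i=13 t=18 v=7: → [16,20); WM=16
i=14 t=16 v=2: → [16,20); WM=16
i=15 t=16 v=6: → [16,20); WM=16

10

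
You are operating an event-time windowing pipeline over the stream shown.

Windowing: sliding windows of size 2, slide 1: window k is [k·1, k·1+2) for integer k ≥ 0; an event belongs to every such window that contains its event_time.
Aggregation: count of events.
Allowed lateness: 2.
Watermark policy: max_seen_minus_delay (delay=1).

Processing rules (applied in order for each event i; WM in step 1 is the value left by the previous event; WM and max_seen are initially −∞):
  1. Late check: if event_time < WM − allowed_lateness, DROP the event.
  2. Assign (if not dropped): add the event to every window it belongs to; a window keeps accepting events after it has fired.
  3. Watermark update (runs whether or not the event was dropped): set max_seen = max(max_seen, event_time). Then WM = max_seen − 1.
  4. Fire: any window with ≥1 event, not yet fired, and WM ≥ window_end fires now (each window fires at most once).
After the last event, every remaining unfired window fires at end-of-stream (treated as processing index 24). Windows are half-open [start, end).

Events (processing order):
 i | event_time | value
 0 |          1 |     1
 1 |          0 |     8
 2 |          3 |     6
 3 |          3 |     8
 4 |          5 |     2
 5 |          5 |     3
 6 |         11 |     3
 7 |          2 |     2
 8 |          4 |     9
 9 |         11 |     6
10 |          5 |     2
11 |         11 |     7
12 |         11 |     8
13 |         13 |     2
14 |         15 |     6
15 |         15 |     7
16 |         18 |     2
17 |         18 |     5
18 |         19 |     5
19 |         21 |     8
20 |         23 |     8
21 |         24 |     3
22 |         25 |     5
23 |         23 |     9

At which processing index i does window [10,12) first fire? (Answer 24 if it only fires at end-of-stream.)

i=0 t=1 v=1: → [1,3),[0,2); WM=0
i=1 t=0 v=8: → [0,2); WM=0
i=2 t=3 v=6: → [3,5),[2,4); WM=2; [0,2) fires=2
i=3 t=3 v=8: → [3,5),[2,4); WM=2
i=4 t=5 v=2: → [5,7),[4,6); WM=4; [1,3) fires=1 [2,4) fires=2
i=5 t=5 v=3: → [5,7),[4,6); WM=4
i=6 t=11 v=3: → [11,13),[10,12); WM=10; [3,5) fires=2 [4,6) fires=2 [5,7) fires=2
i=7 t=2 v=2: DROP (t<10-2); WM=10
i=8 t=4 v=9: DROP (t<10-2); WM=10
i=9 t=11 v=6: → [11,13),[10,12); WM=10
i=10 t=5 v=2: DROP (t<10-2); WM=10
i=11 t=11 v=7: → [11,13),[10,12); WM=10
i=12 t=11 v=8: → [11,13),[10,12); WM=10
i=13 t=13 v=2: → [13,15),[12,14); WM=12; [10,12) fires=4
i=14 t=15 v=6: → [15,17),[14,16); WM=14; [11,13) fires=4 [12,14) fires=1
i=15 t=15 v=7: → [15,17),[14,16); WM=14
i=16 t=18 v=2: → [18,20),[17,19); WM=17; [13,15) fires=1 [14,16) fires=2 [15,17) fires=2
i=17 t=18 v=5: → [18,20),[17,19); WM=17
i=18 t=19 v=5: → [19,21),[18,20); WM=18
i=19 t=21 v=8: → [21,23),[20,22); WM=20; [17,19) fires=2 [18,20) fires=3
i=20 t=23 v=8: → [23,25),[22,24); WM=22; [19,21) fires=1 [20,22) fires=1
i=21 t=24 v=3: → [24,26),[23,25); WM=23; [21,23) fires=1
i=22 t=25 v=5: → [25,27),[24,26); WM=24; [22,24) fires=1
i=23 t=23 v=9: → [23,25),[22,24); WM=24

13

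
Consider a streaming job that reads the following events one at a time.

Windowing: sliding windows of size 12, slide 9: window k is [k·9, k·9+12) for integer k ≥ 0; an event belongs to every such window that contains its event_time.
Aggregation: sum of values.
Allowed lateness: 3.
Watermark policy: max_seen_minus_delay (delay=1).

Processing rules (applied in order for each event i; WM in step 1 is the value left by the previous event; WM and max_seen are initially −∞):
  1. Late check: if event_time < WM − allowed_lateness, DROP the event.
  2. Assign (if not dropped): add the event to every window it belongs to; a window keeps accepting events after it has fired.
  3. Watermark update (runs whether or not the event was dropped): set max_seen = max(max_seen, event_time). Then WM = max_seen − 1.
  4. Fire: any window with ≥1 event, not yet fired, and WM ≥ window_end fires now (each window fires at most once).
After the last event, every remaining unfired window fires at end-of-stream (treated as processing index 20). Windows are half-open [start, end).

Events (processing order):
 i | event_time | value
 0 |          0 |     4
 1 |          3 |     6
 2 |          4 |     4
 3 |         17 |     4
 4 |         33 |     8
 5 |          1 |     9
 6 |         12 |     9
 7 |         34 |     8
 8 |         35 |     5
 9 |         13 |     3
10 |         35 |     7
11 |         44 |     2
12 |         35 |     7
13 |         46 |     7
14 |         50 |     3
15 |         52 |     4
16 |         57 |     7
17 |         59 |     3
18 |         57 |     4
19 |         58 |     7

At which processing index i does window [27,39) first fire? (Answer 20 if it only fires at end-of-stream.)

i=0 t=0 v=4: → [0,12); WM=-1
i=1 t=3 v=6: → [0,12); WM=2
i=2 t=4 v=4: → [0,12); WM=3
i=3 t=17 v=4: → [9,21); WM=16; [0,12) fires=14
i=4 t=33 v=8: → [27,39); WM=32; [9,21) fires=4
i=5 t=1 v=9: DROP (t<32-3); WM=32
i=6 t=12 v=9: DROP (t<32-3); WM=32
i=7 t=34 v=8: → [27,39); WM=33
i=8 t=35 v=5: → [27,39); WM=34
i=9 t=13 v=3: DROP (t<34-3); WM=34
i=10 t=35 v=7: → [27,39); WM=34
i=11 t=44 v=2: → [36,48); WM=43; [27,39) fires=28
i=12 t=35 v=7: DROP (t<43-3); WM=43
i=13 t=46 v=7: → [45,57),[36,48); WM=45
i=14 t=50 v=3: → [45,57); WM=49; [36,48) fires=9
i=15 t=52 v=4: → [45,57); WM=51
i=16 t=57 v=7: → [54,66); WM=56
i=17 t=59 v=3: → [54,66); WM=58; [45,57) fires=14
i=18 t=57 v=4: → [54,66); WM=58
i=19 t=58 v=7: → [54,66); WM=58

11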